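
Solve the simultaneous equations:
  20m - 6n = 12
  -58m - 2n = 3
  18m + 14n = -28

no solution

Row-reduce:
R1 ← R1 / (20).
R2 ← R2 + 58·R1.
R3 ← R3 − 18·R1.
R2 ← R2 / (-97/5).
R1 ← R1 + 3/10·R2.
R3 ← R3 − 97/5·R2.
Row 3 reduces to 0 = -1, a contradiction. The system is inconsistent.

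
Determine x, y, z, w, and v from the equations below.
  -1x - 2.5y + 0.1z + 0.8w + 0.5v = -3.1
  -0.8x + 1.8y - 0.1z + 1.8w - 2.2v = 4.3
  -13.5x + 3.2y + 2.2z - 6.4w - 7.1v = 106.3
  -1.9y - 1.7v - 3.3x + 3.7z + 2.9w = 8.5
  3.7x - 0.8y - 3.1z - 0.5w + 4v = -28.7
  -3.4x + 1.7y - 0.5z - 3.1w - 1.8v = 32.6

Row-reduce the augmented matrix:
R1 ← R1 / (-1).
R2 ← R2 + 4/5·R1.
R3 ← R3 + 27/2·R1.
R4 ← R4 + 33/10·R1.
R5 ← R5 − 37/10·R1.
R6 ← R6 + 17/5·R1.
R2 ← R2 / (19/5).
R1 ← R1 − 5/2·R2.
R3 ← R3 − 739/20·R2.
R4 ← R4 − 127/20·R2.
R5 ← R5 + 201/20·R2.
R6 ← R6 − 51/5·R2.
R3 ← R3 / (9881/3800).
R1 ← R1 − 7/380·R3.
R2 ← R2 + 9/190·R3.
R4 ← R4 − 13949/3800·R3.
R5 ← R5 + 12183/3800·R3.
R6 ← R6 + 339/950·R3.
R4 ← R4 / (3806757/98810).
R1 ← R1 + 13452/9881·R4.
R2 ← R2 + 2110/9881·R4.
R3 ← R3 + 108222/9881·R4.
R5 ← R5 + 2923443/98810·R4.
R6 ← R6 + 1268919/98810·R4.
R5 ← R5 / (202900/140991).
R1 ← R1 − 251425/422973·R5.
R2 ← R2 + 710467/1268919·R5.
R3 ← R3 − 38602/422973·R5.
R4 ← R4 + 498767/1268919·R5.
R6 reduces to 0 = 0, so the extra equation is consistent.
Reading off the reduced rows gives x = -4, y = 1, z = 1, w = -4, v = -3.

x = -4, y = 1, z = 1, w = -4, v = -3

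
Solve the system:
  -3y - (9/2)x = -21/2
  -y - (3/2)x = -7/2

Row-reduce:
R1 ← R1 / (-9/2).
R2 ← R2 + 3/2·R1.
Rank is 1 with 2 unknowns, leaving y free.

infinitely many solutions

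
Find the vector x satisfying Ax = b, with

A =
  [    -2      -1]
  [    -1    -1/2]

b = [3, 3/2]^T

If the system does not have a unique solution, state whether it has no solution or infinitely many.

infinitely many solutions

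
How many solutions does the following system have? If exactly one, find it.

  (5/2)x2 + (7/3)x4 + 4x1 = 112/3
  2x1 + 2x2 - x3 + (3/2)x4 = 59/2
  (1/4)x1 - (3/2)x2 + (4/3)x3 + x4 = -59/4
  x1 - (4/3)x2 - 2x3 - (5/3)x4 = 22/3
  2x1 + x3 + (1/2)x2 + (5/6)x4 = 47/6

Row-reduce the augmented matrix:
R1 ← R1 / (4).
R2 ← R2 − 2·R1.
R3 ← R3 − 1/4·R1.
R4 ← R4 − 1·R1.
R5 ← R5 − 2·R1.
R2 ← R2 / (3/4).
R1 ← R1 − 5/8·R2.
R3 ← R3 + 53/32·R2.
R4 ← R4 + 47/24·R2.
R5 ← R5 + 3/4·R2.
R3 ← R3 / (-7/8).
R1 ← R1 − 5/6·R3.
R2 ← R2 + 4/3·R3.
R4 ← R4 + 83/18·R3.
R4 ← R4 / (-5534/567).
R1 ← R1 − 344/189·R4.
R2 ← R2 + 374/189·R4.
R3 ← R3 + 229/126·R4.
R5 reduces to 0 = 0, so the extra equation is consistent.
Reading off the reduced rows gives x1 = 5, x2 = 6, x3 = -6, x4 = 1.

x1 = 5, x2 = 6, x3 = -6, x4 = 1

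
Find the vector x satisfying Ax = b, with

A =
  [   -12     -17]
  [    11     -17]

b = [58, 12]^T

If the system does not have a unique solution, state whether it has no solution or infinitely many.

x_1 = -2, x_2 = -2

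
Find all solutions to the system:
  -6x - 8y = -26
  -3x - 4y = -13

infinitely many solutions

Row-reduce:
R1 ← R1 / (-6).
R2 ← R2 + 3·R1.
Rank is 1 with 2 unknowns, leaving y free.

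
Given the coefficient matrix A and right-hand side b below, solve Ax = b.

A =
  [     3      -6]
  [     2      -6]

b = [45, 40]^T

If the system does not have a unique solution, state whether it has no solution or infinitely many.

x_1 = 5, x_2 = -5

Row-reduce the augmented matrix:
R1 ← R1 / (3).
R2 ← R2 − 2·R1.
R2 ← R2 / (-2).
R1 ← R1 + 2·R2.
Reading off the reduced rows gives x_1 = 5, x_2 = -5.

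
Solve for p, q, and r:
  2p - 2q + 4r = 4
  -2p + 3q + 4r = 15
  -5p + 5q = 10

p = 1, q = 3, r = 2

Row-reduce the augmented matrix:
R1 ← R1 / (2).
R2 ← R2 + 2·R1.
R3 ← R3 + 5·R1.
R1 ← R1 + 1·R2.
R3 ← R3 / (10).
R1 ← R1 − 10·R3.
R2 ← R2 − 8·R3.
Reading off the reduced rows gives p = 1, q = 3, r = 2.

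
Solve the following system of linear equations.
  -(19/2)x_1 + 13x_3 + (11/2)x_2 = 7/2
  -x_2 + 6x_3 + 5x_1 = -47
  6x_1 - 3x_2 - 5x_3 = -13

no solution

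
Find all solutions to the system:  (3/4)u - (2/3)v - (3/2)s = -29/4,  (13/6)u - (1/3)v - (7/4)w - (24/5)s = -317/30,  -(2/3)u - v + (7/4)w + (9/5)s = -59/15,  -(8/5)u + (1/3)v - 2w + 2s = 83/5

Row-reduce:
R1 ← R1 / (3/4).
R2 ← R2 − 13/6·R1.
R3 ← R3 + 2/3·R1.
R4 ← R4 + 8/5·R1.
R2 ← R2 / (43/27).
R1 ← R1 + 8/9·R2.
R3 ← R3 + 43/27·R2.
R4 ← R4 + 49/45·R2.
Swap R3 and R4.
R3 ← R3 / (-2749/860).
R1 ← R1 + 42/43·R3.
R2 ← R2 + 189/172·R3.
Rank is 3 with 4 unknowns, leaving s free.

infinitely many solutions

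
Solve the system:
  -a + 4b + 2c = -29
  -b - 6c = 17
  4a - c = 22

a = 5, b = -5, c = -2

Row-reduce the augmented matrix:
R1 ← R1 / (-1).
R3 ← R3 − 4·R1.
R2 ← R2 / (-1).
R1 ← R1 + 4·R2.
R3 ← R3 − 16·R2.
R3 ← R3 / (-89).
R1 ← R1 − 22·R3.
R2 ← R2 − 6·R3.
Reading off the reduced rows gives a = 5, b = -5, c = -2.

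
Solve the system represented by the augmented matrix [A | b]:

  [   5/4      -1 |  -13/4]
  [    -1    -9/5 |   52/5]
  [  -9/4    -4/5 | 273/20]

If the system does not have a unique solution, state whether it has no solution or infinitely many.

Row-reduce the augmented matrix:
R1 ← R1 / (5/4).
R2 ← R2 + 1·R1.
R3 ← R3 + 9/4·R1.
R2 ← R2 / (-13/5).
R1 ← R1 + 4/5·R2.
R3 ← R3 + 13/5·R2.
R3 reduces to 0 = 0, so the extra equation is consistent.
Reading off the reduced rows gives x_1 = -5, x_2 = -3.

x_1 = -5, x_2 = -3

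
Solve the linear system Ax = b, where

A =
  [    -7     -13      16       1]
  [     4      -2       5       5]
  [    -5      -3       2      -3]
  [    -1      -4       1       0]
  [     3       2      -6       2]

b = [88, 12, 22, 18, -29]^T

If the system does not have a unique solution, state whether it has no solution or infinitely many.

no solution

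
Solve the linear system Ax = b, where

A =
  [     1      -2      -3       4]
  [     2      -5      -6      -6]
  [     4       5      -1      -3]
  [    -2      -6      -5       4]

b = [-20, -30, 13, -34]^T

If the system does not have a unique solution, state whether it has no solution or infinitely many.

x_1 = -2, x_2 = 4, x_3 = 2, x_4 = -1

Row-reduce the augmented matrix:
R2 ← R2 − 2·R1.
R3 ← R3 − 4·R1.
R4 ← R4 + 2·R1.
R2 ← R2 / (-1).
R1 ← R1 + 2·R2.
R3 ← R3 − 13·R2.
R4 ← R4 + 10·R2.
R3 ← R3 / (11).
R1 ← R1 + 3·R3.
R4 ← R4 + 11·R3.
R4 ← R4 / (-49).
R1 ← R1 + 251/11·R4.
R2 ← R2 − 14·R4.
R3 ← R3 + 201/11·R4.
Reading off the reduced rows gives x_1 = -2, x_2 = 4, x_3 = 2, x_4 = -1.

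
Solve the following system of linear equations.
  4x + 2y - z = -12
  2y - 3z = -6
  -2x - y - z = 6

x = -3/2, y = -3, z = 0

Row-reduce the augmented matrix:
R1 ← R1 / (4).
R3 ← R3 + 2·R1.
R2 ← R2 / (2).
R1 ← R1 − 1/2·R2.
R3 ← R3 / (-3/2).
R1 ← R1 − 1/2·R3.
R2 ← R2 + 3/2·R3.
Reading off the reduced rows gives x = -3/2, y = -3, z = 0.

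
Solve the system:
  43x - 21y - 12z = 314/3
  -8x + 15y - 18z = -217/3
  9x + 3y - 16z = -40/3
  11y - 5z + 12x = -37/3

Row-reduce the augmented matrix:
R1 ← R1 / (43).
R2 ← R2 + 8·R1.
R3 ← R3 − 9·R1.
R4 ← R4 − 12·R1.
R2 ← R2 / (477/43).
R1 ← R1 + 21/43·R2.
R3 ← R3 − 318/43·R2.
R4 ← R4 − 725/43·R2.
Swap R3 and R4.
R3 ← R3 / (4627/159).
R1 ← R1 + 62/53·R3.
R2 ← R2 + 290/159·R3.
R4 reduces to 0 = 0, so the extra equation is consistent.
Reading off the reduced rows gives x = 5/3, y = -7/3, z = 4/3.

x = 5/3, y = -7/3, z = 4/3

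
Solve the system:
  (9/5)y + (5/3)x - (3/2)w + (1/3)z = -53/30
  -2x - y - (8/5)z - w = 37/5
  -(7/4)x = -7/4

infinitely many solutions

Row-reduce:
R1 ← R1 / (5/3).
R2 ← R2 + 2·R1.
R3 ← R3 + 7/4·R1.
R2 ← R2 / (29/25).
R1 ← R1 − 27/25·R2.
R3 ← R3 − 189/100·R2.
R3 ← R3 / (1337/580).
R1 ← R1 − 191/145·R3.
R2 ← R2 + 30/29·R3.
Rank is 3 with 4 unknowns, leaving w free.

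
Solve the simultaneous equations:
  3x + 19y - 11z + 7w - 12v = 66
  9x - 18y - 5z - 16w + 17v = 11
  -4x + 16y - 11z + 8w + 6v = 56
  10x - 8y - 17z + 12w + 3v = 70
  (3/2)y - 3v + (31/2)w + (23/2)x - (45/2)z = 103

infinitely many solutions

Row-reduce:
R1 ← R1 / (3).
R2 ← R2 − 9·R1.
R3 ← R3 + 4·R1.
R4 ← R4 − 10·R1.
R5 ← R5 − 23/2·R1.
R2 ← R2 / (-75).
R1 ← R1 − 19/3·R2.
R3 ← R3 − 124/3·R2.
R4 ← R4 + 214/3·R2.
R5 ← R5 + 214/3·R2.
R3 ← R3 / (-2303/225).
R1 ← R1 + 293/225·R3.
R2 ← R2 + 28/75·R3.
R4 ← R4 + 1567/225·R3.
R5 ← R5 + 1567/225·R3.
R4 ← R4 / (59736/2303).
R1 ← R1 + 926/2303·R4.
R2 ← R2 − 199/329·R4.
R3 ← R3 − 688/2303·R4.
R5 ← R5 − 59736/2303·R4.
Rank is 4 with 5 unknowns, leaving v free.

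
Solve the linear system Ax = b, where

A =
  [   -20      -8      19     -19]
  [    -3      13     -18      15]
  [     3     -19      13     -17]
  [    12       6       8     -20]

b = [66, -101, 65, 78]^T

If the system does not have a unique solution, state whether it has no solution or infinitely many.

x_1 = 2, x_2 = 1, x_3 = 6, x_4 = 0

Row-reduce the augmented matrix:
R1 ← R1 / (-20).
R2 ← R2 + 3·R1.
R3 ← R3 − 3·R1.
R4 ← R4 − 12·R1.
R2 ← R2 / (71/5).
R1 ← R1 − 2/5·R2.
R3 ← R3 + 101/5·R2.
R4 ← R4 − 6/5·R2.
R3 ← R3 / (-1961/142).
R1 ← R1 + 103/284·R3.
R2 ← R2 + 417/284·R3.
R4 ← R4 − 3005/142·R3.
R4 ← R4 / (-47879/1961).
R1 ← R1 − 1183/3922·R4.
R2 ← R2 − 2619/3922·R4.
R3 ← R3 + 787/1961·R4.
Reading off the reduced rows gives x_1 = 2, x_2 = 1, x_3 = 6, x_4 = 0.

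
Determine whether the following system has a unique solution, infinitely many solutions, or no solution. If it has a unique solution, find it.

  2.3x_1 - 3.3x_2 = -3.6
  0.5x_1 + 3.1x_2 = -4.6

x_1 = -3, x_2 = -1

Row-reduce the augmented matrix:
R1 ← R1 / (23/10).
R2 ← R2 − 1/2·R1.
R2 ← R2 / (439/115).
R1 ← R1 + 33/23·R2.
Reading off the reduced rows gives x_1 = -3, x_2 = -1.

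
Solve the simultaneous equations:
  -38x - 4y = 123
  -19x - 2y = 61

Row-reduce:
R1 ← R1 / (-38).
R2 ← R2 + 19·R1.
Row 2 reduces to 0 = -1/2, a contradiction. The system is inconsistent.

no solution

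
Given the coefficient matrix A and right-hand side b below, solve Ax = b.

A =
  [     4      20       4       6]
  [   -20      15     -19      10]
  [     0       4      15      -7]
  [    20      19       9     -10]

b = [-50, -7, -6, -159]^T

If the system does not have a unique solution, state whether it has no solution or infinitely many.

x_1 = -3, x_2 = -4, x_3 = 3, x_4 = 5

Row-reduce the augmented matrix:
R1 ← R1 / (4).
R2 ← R2 + 20·R1.
R4 ← R4 − 20·R1.
R2 ← R2 / (115).
R1 ← R1 − 5·R2.
R3 ← R3 − 4·R2.
R4 ← R4 + 81·R2.
R3 ← R3 / (1721/115).
R1 ← R1 − 22/23·R3.
R2 ← R2 − 1/115·R3.
R4 ← R4 + 1184/115·R3.
R4 ← R4 / (-30288/1721).
R1 ← R1 − 1023/3442·R4.
R2 ← R2 − 607/1721·R4.
R3 ← R3 + 965/1721·R4.
Reading off the reduced rows gives x_1 = -3, x_2 = -4, x_3 = 3, x_4 = 5.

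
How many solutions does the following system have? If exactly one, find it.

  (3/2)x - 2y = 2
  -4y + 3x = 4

infinitely many solutions

Row-reduce:
R1 ← R1 / (3/2).
R2 ← R2 − 3·R1.
Rank is 1 with 2 unknowns, leaving y free.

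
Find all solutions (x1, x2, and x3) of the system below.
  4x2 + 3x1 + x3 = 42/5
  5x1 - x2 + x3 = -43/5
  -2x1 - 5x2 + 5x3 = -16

Row-reduce the augmented matrix:
R1 ← R1 / (3).
R2 ← R2 − 5·R1.
R3 ← R3 + 2·R1.
R2 ← R2 / (-23/3).
R1 ← R1 − 4/3·R2.
R3 ← R3 + 7/3·R2.
R3 ← R3 / (135/23).
R1 ← R1 − 5/23·R3.
R2 ← R2 − 2/23·R3.
Reading off the reduced rows gives x1 = -1, x2 = 3, x3 = -3/5.

x1 = -1, x2 = 3, x3 = -3/5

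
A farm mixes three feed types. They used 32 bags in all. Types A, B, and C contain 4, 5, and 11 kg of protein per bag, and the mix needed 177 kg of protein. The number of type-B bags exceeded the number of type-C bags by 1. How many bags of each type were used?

type-A bags: 19, type-B bags: 7, type-C bags: 6

Let a = type-A bags, b = type-B bags, c = type-C bags.
  c + b + a = 32
  4a + 5b + 11c = 177
  b - c = 1
Row-reduce the augmented matrix:
R2 ← R2 − 4·R1.
R1 ← R1 − 1·R2.
R3 ← R3 − 1·R2.
R3 ← R3 / (-8).
R1 ← R1 + 6·R3.
R2 ← R2 − 7·R3.
Reading off the reduced rows gives a = 19, b = 7, c = 6.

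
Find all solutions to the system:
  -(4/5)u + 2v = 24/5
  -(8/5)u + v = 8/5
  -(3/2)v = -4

Row-reduce the augmented matrix:
R1 ← R1 / (-4/5).
R2 ← R2 + 8/5·R1.
R2 ← R2 / (-3).
R1 ← R1 + 5/2·R2.
R3 ← R3 + 3/2·R2.
R3 reduces to 0 = 0, so the extra equation is consistent.
Reading off the reduced rows gives u = 2/3, v = 8/3.

u = 2/3, v = 8/3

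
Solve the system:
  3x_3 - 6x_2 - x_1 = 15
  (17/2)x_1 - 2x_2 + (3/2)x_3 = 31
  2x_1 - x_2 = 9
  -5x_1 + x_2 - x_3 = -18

no solution

Row-reduce:
R1 ← R1 / (-1).
R2 ← R2 − 17/2·R1.
R3 ← R3 − 2·R1.
R4 ← R4 + 5·R1.
R2 ← R2 / (-53).
R1 ← R1 − 6·R2.
R3 ← R3 + 13·R2.
R4 ← R4 − 31·R2.
R3 ← R3 / (-33/53).
R1 ← R1 − 3/53·R3.
R2 ← R2 + 27/53·R3.
R4 ← R4 + 11/53·R3.
Row 4 reduces to 0 = -1/3, a contradiction. The system is inconsistent.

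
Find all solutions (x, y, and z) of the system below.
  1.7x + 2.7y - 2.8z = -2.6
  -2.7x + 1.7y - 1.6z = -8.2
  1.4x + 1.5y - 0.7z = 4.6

x = 2, y = 4, z = 6

Row-reduce the augmented matrix:
R1 ← R1 / (17/10).
R2 ← R2 + 27/10·R1.
R3 ← R3 − 7/5·R1.
R2 ← R2 / (509/85).
R1 ← R1 − 27/17·R2.
R3 ← R3 + 123/170·R2.
R3 ← R3 / (891/1018).
R1 ← R1 + 22/509·R3.
R2 ← R2 + 514/509·R3.
Reading off the reduced rows gives x = 2, y = 4, z = 6.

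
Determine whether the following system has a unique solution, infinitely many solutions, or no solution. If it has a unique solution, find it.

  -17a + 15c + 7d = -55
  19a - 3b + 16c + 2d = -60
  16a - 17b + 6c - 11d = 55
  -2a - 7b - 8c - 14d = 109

Row-reduce the augmented matrix:
R1 ← R1 / (-17).
R2 ← R2 − 19·R1.
R3 ← R3 − 16·R1.
R4 ← R4 + 2·R1.
R2 ← R2 / (-3).
R3 ← R3 + 17·R2.
R4 ← R4 + 7·R2.
R3 ← R3 / (-8443/51).
R1 ← R1 + 15/17·R3.
R2 ← R2 + 557/51·R3.
R4 ← R4 + 4397/51·R3.
R4 ← R4 / (-54517/8443).
R1 ← R1 + 773/8443·R4.
R2 ← R2 − 5817/8443·R4.
R3 ← R3 − 3064/8443·R4.
Reading off the reduced rows gives a = -1, b = -1, c = -2, d = -6.

a = -1, b = -1, c = -2, d = -6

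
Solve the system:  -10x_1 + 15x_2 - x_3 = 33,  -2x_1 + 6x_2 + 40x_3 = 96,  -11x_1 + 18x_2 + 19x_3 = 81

Row-reduce:
R1 ← R1 / (-10).
R2 ← R2 + 2·R1.
R3 ← R3 + 11·R1.
R2 ← R2 / (3).
R1 ← R1 + 3/2·R2.
R3 ← R3 − 3/2·R2.
Rank is 2 with 3 unknowns, leaving x_3 free.

infinitely many solutions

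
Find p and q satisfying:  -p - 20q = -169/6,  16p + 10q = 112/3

Row-reduce the augmented matrix:
R1 ← R1 / (-1).
R2 ← R2 − 16·R1.
R2 ← R2 / (-310).
R1 ← R1 − 20·R2.
Reading off the reduced rows gives p = 3/2, q = 4/3.

p = 3/2, q = 4/3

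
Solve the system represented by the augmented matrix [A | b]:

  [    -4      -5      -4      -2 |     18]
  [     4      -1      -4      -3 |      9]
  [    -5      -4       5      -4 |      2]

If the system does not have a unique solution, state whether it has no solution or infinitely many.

infinitely many solutions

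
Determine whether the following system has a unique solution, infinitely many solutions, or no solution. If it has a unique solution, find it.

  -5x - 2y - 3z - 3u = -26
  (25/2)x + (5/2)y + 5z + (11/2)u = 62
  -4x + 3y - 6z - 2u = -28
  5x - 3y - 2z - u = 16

Row-reduce:
R1 ← R1 / (-5).
R2 ← R2 − 25/2·R1.
R3 ← R3 + 4·R1.
R4 ← R4 − 5·R1.
R2 ← R2 / (-5/2).
R1 ← R1 − 2/5·R2.
R3 ← R3 − 23/5·R2.
R4 ← R4 + 5·R2.
R3 ← R3 / (-41/5).
R1 ← R1 − 1/5·R3.
R2 ← R2 − 1·R3.
Row 4 reduces to 0 = -4, a contradiction. The system is inconsistent.

no solution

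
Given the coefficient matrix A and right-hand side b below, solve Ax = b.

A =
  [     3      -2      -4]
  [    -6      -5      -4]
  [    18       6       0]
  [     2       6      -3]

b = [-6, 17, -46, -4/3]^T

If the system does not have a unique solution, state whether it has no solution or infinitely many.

x_1 = -8/3, x_2 = 1/3, x_3 = -2/3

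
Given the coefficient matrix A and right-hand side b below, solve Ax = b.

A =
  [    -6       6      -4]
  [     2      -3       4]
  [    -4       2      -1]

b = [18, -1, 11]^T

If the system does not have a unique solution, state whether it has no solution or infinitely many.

Row-reduce the augmented matrix:
R1 ← R1 / (-6).
R2 ← R2 − 2·R1.
R3 ← R3 + 4·R1.
R2 ← R2 / (-1).
R1 ← R1 + 1·R2.
R3 ← R3 + 2·R2.
R3 ← R3 / (-11/3).
R1 ← R1 + 2·R3.
R2 ← R2 + 8/3·R3.
Reading off the reduced rows gives x_1 = -2, x_2 = 3, x_3 = 3.

x_1 = -2, x_2 = 3, x_3 = 3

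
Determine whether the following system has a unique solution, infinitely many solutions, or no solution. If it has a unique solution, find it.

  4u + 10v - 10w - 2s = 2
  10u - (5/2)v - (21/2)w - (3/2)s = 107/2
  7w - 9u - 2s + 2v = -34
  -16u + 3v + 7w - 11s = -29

Row-reduce:
R1 ← R1 / (4).
R2 ← R2 − 10·R1.
R3 ← R3 + 9·R1.
R4 ← R4 + 16·R1.
R2 ← R2 / (-55/2).
R1 ← R1 − 5/2·R2.
R3 ← R3 − 49/2·R2.
R4 ← R4 − 43·R2.
R3 ← R3 / (-142/55).
R1 ← R1 + 13/11·R3.
R2 ← R2 + 29/55·R3.
R4 ← R4 + 568/55·R3.
Rank is 3 with 4 unknowns, leaving s free.

infinitely many solutions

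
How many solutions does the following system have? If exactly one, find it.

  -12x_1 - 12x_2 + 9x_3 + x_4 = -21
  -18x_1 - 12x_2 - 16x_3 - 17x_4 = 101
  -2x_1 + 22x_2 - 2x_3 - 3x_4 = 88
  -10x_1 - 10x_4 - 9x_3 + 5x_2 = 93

no solution

Row-reduce:
R1 ← R1 / (-12).
R2 ← R2 + 18·R1.
R3 ← R3 + 2·R1.
R4 ← R4 + 10·R1.
R2 ← R2 / (6).
R1 ← R1 − 1·R2.
R3 ← R3 − 24·R2.
R4 ← R4 − 15·R2.
R3 ← R3 / (229/2).
R1 ← R1 − 25/6·R3.
R2 ← R2 + 59/12·R3.
R4 ← R4 − 229/4·R3.
Row 4 reduces to 0 = -3/2, a contradiction. The system is inconsistent.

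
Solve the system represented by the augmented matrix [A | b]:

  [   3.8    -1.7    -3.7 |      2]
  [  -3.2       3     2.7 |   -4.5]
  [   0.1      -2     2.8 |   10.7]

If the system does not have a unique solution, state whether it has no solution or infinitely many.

Row-reduce the augmented matrix:
R1 ← R1 / (19/5).
R2 ← R2 + 16/5·R1.
R3 ← R3 − 1/10·R1.
R2 ← R2 / (149/95).
R1 ← R1 + 17/38·R2.
R3 ← R3 + 743/380·R2.
R3 ← R3 / (14179/5960).
R1 ← R1 + 651/596·R3.
R2 ← R2 + 79/298·R3.
Reading off the reduced rows gives x_1 = 3, x_2 = -1, x_3 = 3.

x_1 = 3, x_2 = -1, x_3 = 3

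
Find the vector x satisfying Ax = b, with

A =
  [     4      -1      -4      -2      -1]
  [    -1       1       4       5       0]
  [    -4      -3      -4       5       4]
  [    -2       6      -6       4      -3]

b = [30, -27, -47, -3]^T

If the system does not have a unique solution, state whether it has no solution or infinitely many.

infinitely many solutions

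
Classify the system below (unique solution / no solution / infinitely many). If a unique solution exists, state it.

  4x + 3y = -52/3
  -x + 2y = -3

x = -7/3, y = -8/3

From equation 2: x = 3 + 2·y.
Substitute into equation 1 and solve: y = -8/3.
Then x = -7/3.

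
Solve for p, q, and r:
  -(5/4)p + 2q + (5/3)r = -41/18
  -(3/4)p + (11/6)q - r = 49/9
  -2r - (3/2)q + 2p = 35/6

p = 2, q = 7/3, r = -8/3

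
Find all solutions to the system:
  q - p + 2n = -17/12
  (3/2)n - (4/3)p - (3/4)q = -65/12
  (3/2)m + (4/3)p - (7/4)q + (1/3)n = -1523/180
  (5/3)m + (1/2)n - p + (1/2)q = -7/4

m = -7/5, n = -7/3, p = -1/4, q = 3

Row-reduce the augmented matrix:
Swap R1 and R3.
R1 ← R1 / (3/2).
R4 ← R4 − 5/3·R1.
R2 ← R2 / (3/2).
R1 ← R1 − 2/9·R2.
R3 ← R3 − 2·R2.
R4 ← R4 − 7/54·R2.
R3 ← R3 / (7/9).
R1 ← R1 − 88/81·R3.
R2 ← R2 + 8/9·R3.
R4 ← R4 + 575/243·R3.
R4 ← R4 / (6497/756).
R1 ← R1 + 485/126·R4.
R2 ← R2 − 25/14·R4.
R3 ← R3 − 18/7·R4.
Reading off the reduced rows gives m = -7/5, n = -7/3, p = -1/4, q = 3.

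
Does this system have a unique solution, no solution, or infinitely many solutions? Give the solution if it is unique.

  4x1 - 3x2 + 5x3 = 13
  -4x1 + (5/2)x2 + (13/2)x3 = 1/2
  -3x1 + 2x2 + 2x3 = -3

infinitely many solutions

Row-reduce:
R1 ← R1 / (4).
R2 ← R2 + 4·R1.
R3 ← R3 + 3·R1.
R2 ← R2 / (-1/2).
R1 ← R1 + 3/4·R2.
R3 ← R3 + 1/4·R2.
Rank is 2 with 3 unknowns, leaving x3 free.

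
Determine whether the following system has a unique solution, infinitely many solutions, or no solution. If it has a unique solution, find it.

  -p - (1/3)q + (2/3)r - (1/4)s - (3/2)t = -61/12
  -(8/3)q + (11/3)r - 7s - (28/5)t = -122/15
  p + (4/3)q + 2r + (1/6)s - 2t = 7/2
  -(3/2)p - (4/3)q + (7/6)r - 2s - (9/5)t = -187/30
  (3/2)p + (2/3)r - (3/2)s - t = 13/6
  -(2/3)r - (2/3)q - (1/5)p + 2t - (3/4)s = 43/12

p = 0, q = 6, r = 1, s = -3, t = 3

Row-reduce the augmented matrix:
R1 ← R1 / (-1).
R3 ← R3 − 1·R1.
R4 ← R4 + 3/2·R1.
R5 ← R5 − 3/2·R1.
R6 ← R6 + 1/5·R1.
R2 ← R2 / (-8/3).
R1 ← R1 − 1/3·R2.
R3 ← R3 − 1·R2.
R4 ← R4 + 5/6·R2.
R5 ← R5 + 1/2·R2.
R6 ← R6 + 3/5·R2.
R3 ← R3 / (97/24).
R1 ← R1 + 5/24·R3.
R2 ← R2 + 11/8·R3.
R4 ← R4 + 47/48·R3.
R5 ← R5 − 47/48·R3.
R6 ← R6 + 13/8·R3.
R4 ← R4 / (-109/1164).
R1 ← R1 + 445/582·R4.
R2 ← R2 − 661/388·R4.
R3 ← R3 + 65/97·R4.
R5 ← R5 − 109/1164·R4.
R6 ← R6 + 83/388·R4.
Swap R5 and R6.
R5 ← R5 / (-1684/2725).
R1 ← R1 + 3474/545·R5.
R2 ← R2 − 3387/218·R5.
R3 ← R3 + 4044/545·R5.
R4 ← R4 + 4908/545·R5.
R6 reduces to 0 = 0, so the extra equation is consistent.
Reading off the reduced rows gives p = 0, q = 6, r = 1, s = -3, t = 3.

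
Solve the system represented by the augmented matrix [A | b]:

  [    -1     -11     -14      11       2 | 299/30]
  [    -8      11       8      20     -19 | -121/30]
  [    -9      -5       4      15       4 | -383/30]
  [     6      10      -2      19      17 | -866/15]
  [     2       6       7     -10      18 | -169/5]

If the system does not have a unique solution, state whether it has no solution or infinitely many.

Row-reduce the augmented matrix:
R1 ← R1 / (-1).
R2 ← R2 + 8·R1.
R3 ← R3 + 9·R1.
R4 ← R4 − 6·R1.
R5 ← R5 − 2·R1.
R2 ← R2 / (99).
R1 ← R1 − 11·R2.
R3 ← R3 − 94·R2.
R4 ← R4 + 56·R2.
R5 ← R5 + 16·R2.
R3 ← R3 / (530/33).
R1 ← R1 − 2/3·R3.
R2 ← R2 − 40/33·R3.
R4 ← R4 + 598/33·R3.
R5 ← R5 + 53/33·R3.
R4 ← R4 / (6521/265).
R1 ← R1 + 699/265·R4.
R2 ← R2 − 124/159·R4.
R3 ← R3 + 962/795·R4.
R5 ← R5 + 14/15·R4.
R5 ← R5 / (126760/6521).
R1 ← R1 − 28712/6521·R5.
R2 ← R2 + 18157/6521·R5.
R3 ← R3 − 17718/6521·R5.
R4 ← R4 − 8189/6521·R5.
Reading off the reduced rows gives x_1 = 0, x_2 = -3/2, x_3 = -2/5, x_4 = -4/5, x_5 = -5/3.

x_1 = 0, x_2 = -3/2, x_3 = -2/5, x_4 = -4/5, x_5 = -5/3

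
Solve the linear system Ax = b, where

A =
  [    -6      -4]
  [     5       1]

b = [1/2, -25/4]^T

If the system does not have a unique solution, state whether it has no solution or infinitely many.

From equation 2: x_2 = -25/4 − 5·x_1.
Substitute into equation 1 and solve: x_1 = -7/4.
Then x_2 = 5/2.

x_1 = -7/4, x_2 = 5/2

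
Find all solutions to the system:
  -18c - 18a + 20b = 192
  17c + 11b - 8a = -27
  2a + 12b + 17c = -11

Row-reduce the augmented matrix:
R1 ← R1 / (-18).
R2 ← R2 + 8·R1.
R3 ← R3 − 2·R1.
R2 ← R2 / (19/9).
R1 ← R1 + 10/9·R2.
R3 ← R3 − 128/9·R2.
R3 ← R3 / (-2915/19).
R1 ← R1 − 269/19·R3.
R2 ← R2 − 225/19·R3.
Reading off the reduced rows gives a = 1, b = 6, c = -5.

a = 1, b = 6, c = -5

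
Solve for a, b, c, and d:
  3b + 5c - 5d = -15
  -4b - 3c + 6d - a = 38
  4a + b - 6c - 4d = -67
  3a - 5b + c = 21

a = -3, b = -5, c = 5, d = 5

Row-reduce the augmented matrix:
Swap R1 and R2.
R1 ← R1 / (-1).
R3 ← R3 − 4·R1.
R4 ← R4 − 3·R1.
R2 ← R2 / (3).
R1 ← R1 − 4·R2.
R3 ← R3 + 15·R2.
R4 ← R4 + 17·R2.
R3 ← R3 / (7).
R1 ← R1 + 11/3·R3.
R2 ← R2 − 5/3·R3.
R4 ← R4 − 61/3·R3.
R4 ← R4 / (88/21).
R1 ← R1 + 41/21·R4.
R2 ← R2 + 10/21·R4.
R3 ← R3 + 5/7·R4.
Reading off the reduced rows gives a = -3, b = -5, c = 5, d = 5.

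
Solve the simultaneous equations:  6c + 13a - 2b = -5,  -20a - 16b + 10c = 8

infinitely many solutions

Row-reduce:
R1 ← R1 / (13).
R2 ← R2 + 20·R1.
R2 ← R2 / (-248/13).
R1 ← R1 + 2/13·R2.
Rank is 2 with 3 unknowns, leaving c free.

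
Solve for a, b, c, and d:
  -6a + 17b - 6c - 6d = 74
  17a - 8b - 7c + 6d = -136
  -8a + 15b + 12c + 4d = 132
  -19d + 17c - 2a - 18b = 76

a = -3, b = 4, c = 5, d = -3

Row-reduce the augmented matrix:
R1 ← R1 / (-6).
R2 ← R2 − 17·R1.
R3 ← R3 + 8·R1.
R4 ← R4 + 2·R1.
R2 ← R2 / (241/6).
R1 ← R1 + 17/6·R2.
R3 ← R3 + 23/3·R2.
R4 ← R4 + 71/3·R2.
R3 ← R3 / (3716/241).
R1 ← R1 + 167/241·R3.
R2 ← R2 + 144/241·R3.
R4 ← R4 − 1171/241·R3.
R4 ← R4 / (-49425/1858).
R1 ← R1 − 1243/1858·R4.
R2 ← R2 − 102/929·R4.
R3 ← R3 − 1193/1858·R4.
Reading off the reduced rows gives a = -3, b = 4, c = 5, d = -3.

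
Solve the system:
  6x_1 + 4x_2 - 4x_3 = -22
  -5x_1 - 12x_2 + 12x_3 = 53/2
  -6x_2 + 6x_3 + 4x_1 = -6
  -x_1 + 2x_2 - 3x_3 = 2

Row-reduce:
R1 ← R1 / (6).
R2 ← R2 + 5·R1.
R3 ← R3 − 4·R1.
R4 ← R4 + 1·R1.
R2 ← R2 / (-26/3).
R1 ← R1 − 2/3·R2.
R3 ← R3 + 26/3·R2.
R4 ← R4 − 8/3·R2.
Swap R3 and R4.
R3 ← R3 / (-1).
R2 ← R2 + 1·R3.
Row 4 reduces to 0 = 1/2, a contradiction. The system is inconsistent.

no solution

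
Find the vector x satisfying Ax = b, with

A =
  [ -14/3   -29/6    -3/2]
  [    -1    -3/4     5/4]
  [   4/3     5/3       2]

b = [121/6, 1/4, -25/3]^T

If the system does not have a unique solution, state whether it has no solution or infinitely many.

no solution

Row-reduce:
R1 ← R1 / (-14/3).
R2 ← R2 + 1·R1.
R3 ← R3 − 4/3·R1.
R2 ← R2 / (2/7).
R1 ← R1 − 29/28·R2.
R3 ← R3 − 2/7·R2.
Row 3 reduces to 0 = 3/2, a contradiction. The system is inconsistent.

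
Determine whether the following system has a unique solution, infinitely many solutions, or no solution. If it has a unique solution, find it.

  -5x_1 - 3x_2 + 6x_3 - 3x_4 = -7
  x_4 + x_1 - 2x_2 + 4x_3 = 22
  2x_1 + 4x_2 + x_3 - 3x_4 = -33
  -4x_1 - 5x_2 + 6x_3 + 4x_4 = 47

x_1 = 2, x_2 = -5, x_3 = 1, x_4 = 6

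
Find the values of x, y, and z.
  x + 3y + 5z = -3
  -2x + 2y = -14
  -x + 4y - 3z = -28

x = 2, y = -5, z = 2

Row-reduce the augmented matrix:
R2 ← R2 + 2·R1.
R3 ← R3 + 1·R1.
R2 ← R2 / (8).
R1 ← R1 − 3·R2.
R3 ← R3 − 7·R2.
R3 ← R3 / (-27/4).
R1 ← R1 − 5/4·R3.
R2 ← R2 − 5/4·R3.
Reading off the reduced rows gives x = 2, y = -5, z = 2.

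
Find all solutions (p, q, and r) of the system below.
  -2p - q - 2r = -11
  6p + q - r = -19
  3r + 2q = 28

Row-reduce the augmented matrix:
R1 ← R1 / (-2).
R2 ← R2 − 6·R1.
R2 ← R2 / (-2).
R1 ← R1 − 1/2·R2.
R3 ← R3 − 2·R2.
R3 ← R3 / (-4).
R1 ← R1 + 3/4·R3.
R2 ← R2 − 7/2·R3.
Reading off the reduced rows gives p = -3, q = 5, r = 6.

p = -3, q = 5, r = 6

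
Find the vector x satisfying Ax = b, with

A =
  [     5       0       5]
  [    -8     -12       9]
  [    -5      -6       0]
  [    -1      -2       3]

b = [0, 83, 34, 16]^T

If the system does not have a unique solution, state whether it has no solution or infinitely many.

Row-reduce:
R1 ← R1 / (5).
R2 ← R2 + 8·R1.
R3 ← R3 + 5·R1.
R4 ← R4 + 1·R1.
R2 ← R2 / (-12).
R3 ← R3 + 6·R2.
R4 ← R4 + 2·R2.
R3 ← R3 / (-7/2).
R1 ← R1 − 1·R3.
R2 ← R2 + 17/12·R3.
R4 ← R4 − 7/6·R3.
Row 4 reduces to 0 = -1/3, a contradiction. The system is inconsistent.

no solution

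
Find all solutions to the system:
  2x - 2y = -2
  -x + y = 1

infinitely many solutions

Row-reduce:
R1 ← R1 / (2).
R2 ← R2 + 1·R1.
Rank is 1 with 2 unknowns, leaving y free.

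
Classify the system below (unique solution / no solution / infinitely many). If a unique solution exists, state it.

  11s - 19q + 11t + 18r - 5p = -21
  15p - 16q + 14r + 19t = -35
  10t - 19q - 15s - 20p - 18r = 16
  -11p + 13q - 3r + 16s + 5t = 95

infinitely many solutions

Row-reduce:
R1 ← R1 / (-5).
R2 ← R2 − 15·R1.
R3 ← R3 + 20·R1.
R4 ← R4 + 11·R1.
R2 ← R2 / (-73).
R1 ← R1 − 19/5·R2.
R3 ← R3 − 57·R2.
R4 ← R4 − 274/5·R2.
R3 ← R3 / (-2694/73).
R1 ← R1 + 22/365·R3.
R2 ← R2 + 68/73·R3.
R4 ← R4 − 3083/365·R3.
R4 ← R4 / (60388/6735).
R1 ← R1 + 2882/6735·R4.
R2 ← R2 − 521/1347·R4.
R3 ← R3 − 1213/1347·R4.
Rank is 4 with 5 unknowns, leaving t free.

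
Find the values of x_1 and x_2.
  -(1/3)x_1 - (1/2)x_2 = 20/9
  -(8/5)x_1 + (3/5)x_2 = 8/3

Row-reduce the augmented matrix:
R1 ← R1 / (-1/3).
R2 ← R2 + 8/5·R1.
R2 ← R2 / (3).
R1 ← R1 − 3/2·R2.
Reading off the reduced rows gives x_1 = -8/3, x_2 = -8/3.

x_1 = -8/3, x_2 = -8/3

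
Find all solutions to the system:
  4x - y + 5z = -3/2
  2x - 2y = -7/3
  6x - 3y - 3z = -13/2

x = -2/3, y = 1/2, z = 1/3

Row-reduce the augmented matrix:
R1 ← R1 / (4).
R2 ← R2 − 2·R1.
R3 ← R3 − 6·R1.
R2 ← R2 / (-3/2).
R1 ← R1 + 1/4·R2.
R3 ← R3 + 3/2·R2.
R3 ← R3 / (-8).
R1 ← R1 − 5/3·R3.
R2 ← R2 − 5/3·R3.
Reading off the reduced rows gives x = -2/3, y = 1/2, z = 1/3.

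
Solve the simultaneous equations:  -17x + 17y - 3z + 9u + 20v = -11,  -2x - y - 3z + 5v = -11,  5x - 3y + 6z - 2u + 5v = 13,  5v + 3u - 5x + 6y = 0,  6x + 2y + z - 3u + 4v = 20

infinitely many solutions

Row-reduce:
R1 ← R1 / (-17).
R2 ← R2 + 2·R1.
R3 ← R3 − 5·R1.
R4 ← R4 + 5·R1.
R5 ← R5 − 6·R1.
R2 ← R2 / (-3).
R1 ← R1 + 1·R2.
R3 ← R3 − 2·R2.
R4 ← R4 − 1·R2.
R5 ← R5 − 8·R2.
R3 ← R3 / (57/17).
R1 ← R1 − 18/17·R3.
R2 ← R2 − 15/17·R3.
R5 ← R5 + 121/17·R3.
Swap R4 and R5.
R4 ← R4 / (-158/57).
R1 ← R1 + 3/19·R4.
R2 ← R2 − 7/19·R4.
R3 ← R3 + 1/57·R4.
Rank is 4 with 5 unknowns, leaving v free.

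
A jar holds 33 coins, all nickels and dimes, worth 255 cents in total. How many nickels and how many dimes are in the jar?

nickels: 15, dimes: 18

Let n = nickels, d = dimes.
  n + d = 33
  5n + 10d = 255
From equation 1: n = 33 − d.
Substitute into equation 2 and solve: d = 18.
Then n = 15.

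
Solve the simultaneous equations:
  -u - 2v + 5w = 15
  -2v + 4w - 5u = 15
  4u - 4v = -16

u = -1, v = 3, w = 4

Row-reduce the augmented matrix:
R1 ← R1 / (-1).
R2 ← R2 + 5·R1.
R3 ← R3 − 4·R1.
R2 ← R2 / (8).
R1 ← R1 − 2·R2.
R3 ← R3 + 12·R2.
R3 ← R3 / (-23/2).
R1 ← R1 − 1/4·R3.
R2 ← R2 + 21/8·R3.
Reading off the reduced rows gives u = -1, v = 3, w = 4.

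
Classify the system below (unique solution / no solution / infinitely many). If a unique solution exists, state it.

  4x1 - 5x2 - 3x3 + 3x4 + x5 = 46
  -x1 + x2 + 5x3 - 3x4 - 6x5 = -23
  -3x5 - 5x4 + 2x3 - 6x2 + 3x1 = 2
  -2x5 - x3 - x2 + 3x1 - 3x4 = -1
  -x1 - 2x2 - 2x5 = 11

x1 = 1, x2 = -4, x3 = -3, x4 = 5, x5 = -2

Row-reduce the augmented matrix:
R1 ← R1 / (4).
R2 ← R2 + 1·R1.
R3 ← R3 − 3·R1.
R4 ← R4 − 3·R1.
R5 ← R5 + 1·R1.
R2 ← R2 / (-1/4).
R1 ← R1 + 5/4·R2.
R3 ← R3 + 9/4·R2.
R4 ← R4 − 11/4·R2.
R5 ← R5 + 13/4·R2.
R3 ← R3 / (-34).
R1 ← R1 + 22·R3.
R2 ← R2 + 17·R3.
R4 ← R4 − 48·R3.
R5 ← R5 + 56·R3.
R4 ← R4 / (-198/17).
R1 ← R1 − 61/17·R4.
R2 ← R2 − 5/2·R4.
R3 ← R3 + 13/34·R4.
R5 ← R5 − 146/17·R4.
R5 ← R5 / (-157/33).
R1 ← R1 + 50/33·R5.
R2 ← R2 + 41/66·R5.
R3 ← R3 + 97/66·R5.
R4 ← R4 + 5/33·R5.
Reading off the reduced rows gives x1 = 1, x2 = -4, x3 = -3, x4 = 5, x5 = -2.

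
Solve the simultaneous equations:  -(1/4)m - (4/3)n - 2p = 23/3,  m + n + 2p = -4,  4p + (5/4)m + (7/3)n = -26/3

Row-reduce:
R1 ← R1 / (-1/4).
R2 ← R2 − 1·R1.
R3 ← R3 − 5/4·R1.
R2 ← R2 / (-13/3).
R1 ← R1 − 16/3·R2.
R3 ← R3 + 13/3·R2.
Row 3 reduces to 0 = 3, a contradiction. The system is inconsistent.

no solution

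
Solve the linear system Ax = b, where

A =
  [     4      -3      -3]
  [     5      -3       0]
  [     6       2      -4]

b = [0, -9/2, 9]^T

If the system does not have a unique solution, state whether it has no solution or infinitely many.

x_1 = 0, x_2 = 3/2, x_3 = -3/2

Row-reduce the augmented matrix:
R1 ← R1 / (4).
R2 ← R2 − 5·R1.
R3 ← R3 − 6·R1.
R2 ← R2 / (3/4).
R1 ← R1 + 3/4·R2.
R3 ← R3 − 13/2·R2.
R3 ← R3 / (-32).
R1 ← R1 − 3·R3.
R2 ← R2 − 5·R3.
Reading off the reduced rows gives x_1 = 0, x_2 = 3/2, x_3 = -3/2.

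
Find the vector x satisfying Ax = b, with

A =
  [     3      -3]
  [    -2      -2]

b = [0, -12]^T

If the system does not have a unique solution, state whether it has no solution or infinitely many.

Row-reduce the augmented matrix:
R1 ← R1 / (3).
R2 ← R2 + 2·R1.
R2 ← R2 / (-4).
R1 ← R1 + 1·R2.
Reading off the reduced rows gives x_1 = 3, x_2 = 3.

x_1 = 3, x_2 = 3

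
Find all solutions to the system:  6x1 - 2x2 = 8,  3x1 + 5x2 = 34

x1 = 3, x2 = 5

Row-reduce the augmented matrix:
R1 ← R1 / (6).
R2 ← R2 − 3·R1.
R2 ← R2 / (6).
R1 ← R1 + 1/3·R2.
Reading off the reduced rows gives x1 = 3, x2 = 5.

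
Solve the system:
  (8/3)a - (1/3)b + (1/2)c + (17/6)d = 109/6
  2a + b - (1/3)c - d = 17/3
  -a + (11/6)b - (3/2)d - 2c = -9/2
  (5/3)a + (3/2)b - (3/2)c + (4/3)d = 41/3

infinitely many solutions

Row-reduce:
R1 ← R1 / (8/3).
R2 ← R2 − 2·R1.
R3 ← R3 + 1·R1.
R4 ← R4 − 5/3·R1.
R2 ← R2 / (5/4).
R1 ← R1 + 1/8·R2.
R3 ← R3 − 41/24·R2.
R4 ← R4 − 41/24·R2.
R3 ← R3 / (-38/45).
R1 ← R1 − 7/60·R3.
R2 ← R2 + 17/30·R3.
R4 ← R4 + 38/45·R3.
Rank is 3 with 4 unknowns, leaving d free.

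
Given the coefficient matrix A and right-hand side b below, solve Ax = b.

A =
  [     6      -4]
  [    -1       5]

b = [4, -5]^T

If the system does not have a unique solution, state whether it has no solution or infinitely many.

Row-reduce the augmented matrix:
R1 ← R1 / (6).
R2 ← R2 + 1·R1.
R2 ← R2 / (13/3).
R1 ← R1 + 2/3·R2.
Reading off the reduced rows gives x_1 = 0, x_2 = -1.

x_1 = 0, x_2 = -1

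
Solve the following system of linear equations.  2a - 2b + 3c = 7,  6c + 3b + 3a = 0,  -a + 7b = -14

infinitely many solutions

Row-reduce:
R1 ← R1 / (2).
R2 ← R2 − 3·R1.
R3 ← R3 + 1·R1.
R2 ← R2 / (6).
R1 ← R1 + 1·R2.
R3 ← R3 − 6·R2.
Rank is 2 with 3 unknowns, leaving c free.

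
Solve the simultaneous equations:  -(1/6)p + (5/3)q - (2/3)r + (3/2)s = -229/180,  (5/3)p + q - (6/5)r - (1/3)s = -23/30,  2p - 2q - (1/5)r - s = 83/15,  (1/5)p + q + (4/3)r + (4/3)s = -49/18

p = 1/2, q = -3, r = -5/3, s = 9/5

Row-reduce the augmented matrix:
R1 ← R1 / (-1/6).
R2 ← R2 − 5/3·R1.
R3 ← R3 − 2·R1.
R4 ← R4 − 1/5·R1.
R2 ← R2 / (53/3).
R1 ← R1 + 10·R2.
R3 ← R3 − 18·R2.
R4 ← R4 − 3·R2.
R3 ← R3 / (-49/265).
R1 ← R1 + 24/53·R3.
R2 ← R2 + 118/265·R3.
R4 ← R4 − 1486/795·R3.
R4 ← R4 / (5251/245).
R1 ← R1 + 281/49·R4.
R2 ← R2 + 202/49·R4.
R3 ← R3 + 545/49·R4.
Reading off the reduced rows gives p = 1/2, q = -3, r = -5/3, s = 9/5.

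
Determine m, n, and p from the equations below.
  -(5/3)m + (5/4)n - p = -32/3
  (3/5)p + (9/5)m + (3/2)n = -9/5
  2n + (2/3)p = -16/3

m = 1, n = -4, p = 4

Row-reduce the augmented matrix:
R1 ← R1 / (-5/3).
R2 ← R2 − 9/5·R1.
R2 ← R2 / (57/20).
R1 ← R1 + 3/4·R2.
R3 ← R3 − 2·R2.
R3 ← R3 / (286/285).
R1 ← R1 − 9/19·R3.
R2 ← R2 + 16/95·R3.
Reading off the reduced rows gives m = 1, n = -4, p = 4.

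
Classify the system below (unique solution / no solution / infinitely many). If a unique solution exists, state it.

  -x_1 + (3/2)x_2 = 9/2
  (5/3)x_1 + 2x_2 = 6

Row-reduce the augmented matrix:
R1 ← R1 / (-1).
R2 ← R2 − 5/3·R1.
R2 ← R2 / (9/2).
R1 ← R1 + 3/2·R2.
Reading off the reduced rows gives x_1 = 0, x_2 = 3.

x_1 = 0, x_2 = 3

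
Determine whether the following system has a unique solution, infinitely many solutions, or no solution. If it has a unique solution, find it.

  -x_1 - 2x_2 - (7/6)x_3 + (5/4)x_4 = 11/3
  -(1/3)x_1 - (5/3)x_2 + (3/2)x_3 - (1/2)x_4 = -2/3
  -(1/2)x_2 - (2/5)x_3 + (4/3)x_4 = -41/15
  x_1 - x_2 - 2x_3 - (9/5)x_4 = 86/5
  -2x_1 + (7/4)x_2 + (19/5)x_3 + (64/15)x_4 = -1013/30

no solution

Row-reduce:
R1 ← R1 / (-1).
R2 ← R2 + 1/3·R1.
R4 ← R4 − 1·R1.
R5 ← R5 + 2·R1.
R2 ← R2 / (-1).
R1 ← R1 − 2·R2.
R3 ← R3 + 1/2·R2.
R4 ← R4 + 3·R2.
R5 ← R5 − 23/4·R2.
R3 ← R3 / (-121/90).
R1 ← R1 − 89/18·R3.
R2 ← R2 + 17/9·R3.
R4 ← R4 + 53/6·R3.
R5 ← R5 − 3059/180·R3.
R4 ← R4 / (-46327/4840).
R1 ← R1 − 10181/2904·R4.
R2 ← R2 + 581/363·R4.
R3 ← R3 + 645/484·R4.
R5 ← R5 − 46327/2420·R4.
Row 5 reduces to 0 = 2, a contradiction. The system is inconsistent.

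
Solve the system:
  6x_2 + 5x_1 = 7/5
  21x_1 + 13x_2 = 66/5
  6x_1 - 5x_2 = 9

Row-reduce the augmented matrix:
R1 ← R1 / (5).
R2 ← R2 − 21·R1.
R3 ← R3 − 6·R1.
R2 ← R2 / (-61/5).
R1 ← R1 − 6/5·R2.
R3 ← R3 + 61/5·R2.
R3 reduces to 0 = 0, so the extra equation is consistent.
Reading off the reduced rows gives x_1 = 1, x_2 = -3/5.

x_1 = 1, x_2 = -3/5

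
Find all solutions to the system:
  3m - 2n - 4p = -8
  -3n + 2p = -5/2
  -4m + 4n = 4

m = 1, n = 2, p = 7/4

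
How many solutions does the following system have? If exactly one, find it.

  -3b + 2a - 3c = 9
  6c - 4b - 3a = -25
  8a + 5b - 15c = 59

Row-reduce:
R1 ← R1 / (2).
R2 ← R2 + 3·R1.
R3 ← R3 − 8·R1.
R2 ← R2 / (-17/2).
R1 ← R1 + 3/2·R2.
R3 ← R3 − 17·R2.
Rank is 2 with 3 unknowns, leaving c free.

infinitely many solutions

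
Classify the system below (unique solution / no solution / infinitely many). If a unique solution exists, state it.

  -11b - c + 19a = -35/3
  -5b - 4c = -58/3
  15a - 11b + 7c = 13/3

a = 2/3, b = 2, c = 7/3

Row-reduce the augmented matrix:
R1 ← R1 / (19).
R3 ← R3 − 15·R1.
R2 ← R2 / (-5).
R1 ← R1 + 11/19·R2.
R3 ← R3 + 44/19·R2.
R3 ← R3 / (916/95).
R1 ← R1 − 39/95·R3.
R2 ← R2 − 4/5·R3.
Reading off the reduced rows gives a = 2/3, b = 2, c = 7/3.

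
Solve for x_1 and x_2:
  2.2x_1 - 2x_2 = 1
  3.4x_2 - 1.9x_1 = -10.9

x_1 = -5, x_2 = -6

Row-reduce the augmented matrix:
R1 ← R1 / (11/5).
R2 ← R2 + 19/10·R1.
R2 ← R2 / (92/55).
R1 ← R1 + 10/11·R2.
Reading off the reduced rows gives x_1 = -5, x_2 = -6.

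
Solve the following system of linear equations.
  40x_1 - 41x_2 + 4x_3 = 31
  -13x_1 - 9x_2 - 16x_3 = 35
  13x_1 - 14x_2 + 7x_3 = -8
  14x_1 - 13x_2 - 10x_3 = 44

no solution

Row-reduce:
R1 ← R1 / (40).
R2 ← R2 + 13·R1.
R3 ← R3 − 13·R1.
R4 ← R4 − 14·R1.
R2 ← R2 / (-893/40).
R1 ← R1 + 41/40·R2.
R3 ← R3 + 27/40·R2.
R4 ← R4 − 27/20·R2.
R3 ← R3 / (5487/893).
R1 ← R1 − 692/893·R3.
R2 ← R2 − 588/893·R3.
R4 ← R4 + 10974/893·R3.
Row 4 reduces to 0 = -3, a contradiction. The system is inconsistent.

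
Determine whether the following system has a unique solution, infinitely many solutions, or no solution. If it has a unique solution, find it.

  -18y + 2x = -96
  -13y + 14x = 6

Row-reduce the augmented matrix:
R1 ← R1 / (2).
R2 ← R2 − 14·R1.
R2 ← R2 / (113).
R1 ← R1 + 9·R2.
Reading off the reduced rows gives x = 6, y = 6.

x = 6, y = 6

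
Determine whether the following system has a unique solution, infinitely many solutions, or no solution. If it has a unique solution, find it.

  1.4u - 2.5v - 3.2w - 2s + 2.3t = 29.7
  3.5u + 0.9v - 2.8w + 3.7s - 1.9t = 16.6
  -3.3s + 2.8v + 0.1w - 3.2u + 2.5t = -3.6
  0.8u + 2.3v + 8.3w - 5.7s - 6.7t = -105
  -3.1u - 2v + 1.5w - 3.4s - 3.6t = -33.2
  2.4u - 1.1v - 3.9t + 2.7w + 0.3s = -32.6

Row-reduce the augmented matrix:
R1 ← R1 / (7/5).
R2 ← R2 − 7/2·R1.
R3 ← R3 + 16/5·R1.
R4 ← R4 − 4/5·R1.
R5 ← R5 + 31/10·R1.
R6 ← R6 − 12/5·R1.
R2 ← R2 / (143/20).
R1 ← R1 + 25/14·R2.
R3 ← R3 + 102/35·R2.
R4 ← R4 − 261/70·R2.
R5 ← R5 + 211/28·R2.
R6 ← R6 − 223/70·R2.
R3 ← R3 / (-3923/770).
R1 ← R1 + 76/77·R3.
R2 ← R2 − 8/11·R3.
R4 ← R4 − 5711/770·R3.
R5 ← R5 + 81/770·R3.
R6 ← R6 − 4519/770·R3.
R4 ← R4 / (-60378/3923).
R1 ← R1 − 6207/3923·R4.
R2 ← R2 − 30566/50999·R4.
R3 ← R3 − 43297/50999·R4.
R5 ← R5 − 72932/50999·R4.
R6 ← R6 + 20126/3923·R4.
R5 ← R5 / (-8388239/1308190).
R1 ← R1 + 178309/201260·R5.
R2 ← R2 + 13599/45110·R5.
R3 ← R3 + 68571/90220·R5.
R4 ← R4 + 35679/201260·R5.
R6 reduces to 0 = 0, so the extra equation is consistent.
Reading off the reduced rows gives u = 0, v = -2, w = -6, s = 3, t = 5.

u = 0, v = -2, w = -6, s = 3, t = 5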